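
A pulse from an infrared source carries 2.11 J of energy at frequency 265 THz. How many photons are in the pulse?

Per-photon energy: E = 1.756 × 10^-19 J (from frequency = 265 THz).
N = E_total / E_photon = 2.11 J / 1.756 × 10^-19 J = 1.20 × 10^19.

1.20 × 10^19 photons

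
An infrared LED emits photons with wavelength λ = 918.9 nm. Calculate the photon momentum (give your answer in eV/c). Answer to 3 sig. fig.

(h = 6.62607015e-34 J·s, c = 2.99792458e8 m/s, 1 eV = 1.602176634e-19 J.)
In SI units: λ = 918.9 nm = 9.189e-7 m.
Since p = h/λ for a photon, p = 7.211e-28 kg·m/s.
Converting to eV/c: p = 1.349 eV/c ≈ 1.35 eV/c.

1.35 eV/c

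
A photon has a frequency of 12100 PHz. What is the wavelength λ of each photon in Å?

Use c = 2.99792458 × 10^8 m/s.
In SI units: f = 12100 PHz = 1.21 × 10^19 Hz.
Since λ = c/f for a photon, λ = 2.478 × 10^-11 m.
Converting to Å: λ = 0.2478 Å ≈ 0.248 Å.

0.248 Å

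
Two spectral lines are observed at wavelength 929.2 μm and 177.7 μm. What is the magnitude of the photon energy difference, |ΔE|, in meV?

Using E = hc/λ: E₁ = 2.1378 × 10^-22 J, E₂ = 1.1179 × 10^-21 J.
|ΔE| = |2.1378 × 10^-22 − 1.1179 × 10^-21| = 9.04 × 10^-22 J = 5.64 meV.

5.64 meV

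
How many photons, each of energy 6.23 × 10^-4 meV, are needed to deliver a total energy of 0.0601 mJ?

6.02 × 10^20 photons

Per-photon energy: E = 9.982 × 10^-26 J (from energy = 6.23 × 10^-4 meV).
N = E_total / E_photon = 6.01 × 10^-5 J / 9.982 × 10^-26 J = 6.02 × 10^20.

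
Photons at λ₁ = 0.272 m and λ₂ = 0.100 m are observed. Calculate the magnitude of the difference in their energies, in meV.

7.84e-3 meV

Using E = hc/λ: E₁ = 7.303e-25 J, E₂ = 1.986e-24 J.
|ΔE| = |7.303e-25 − 1.986e-24| = 1.26e-24 J = 7.84e-3 meV.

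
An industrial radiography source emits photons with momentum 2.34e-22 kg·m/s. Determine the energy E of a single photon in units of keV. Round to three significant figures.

Since E = pc for a photon, E = 7.015e-14 J.
Converting to keV: E = 437.9 keV ≈ 438 keV.

438 keV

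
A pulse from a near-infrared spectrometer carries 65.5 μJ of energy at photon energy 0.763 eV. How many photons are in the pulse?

5.36 × 10^14 photons

Per-photon energy: E = 1.222 × 10^-19 J (from energy = 0.763 eV).
N = E_total / E_photon = 6.55 × 10^-5 J / 1.222 × 10^-19 J = 5.36 × 10^14.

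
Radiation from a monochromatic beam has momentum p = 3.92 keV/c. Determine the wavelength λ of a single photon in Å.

(h = 6.62607015e-34 J·s, c = 2.99792458e8 m/s, 1 eV = 1.602176634e-19 J.)
In SI units: p = 3.92 keV/c = 2.0950e-24 kg·m/s.
For a photon λ = h/p, so λ = 3.163e-10 m.
Converting to Å: λ = 3.163 Å ≈ 3.16 Å.

3.16 Å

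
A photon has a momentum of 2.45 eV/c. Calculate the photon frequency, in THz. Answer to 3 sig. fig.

Take h = 6.62607015e-34 J·s, c = 2.99792458e8 m/s, 1 eV = 1.602176634e-19 J.
In SI units: p = 2.45 eV/c = 1.3094e-27 kg·m/s.
The photon relation is f = pc/h, giving f = 5.924e14 Hz.
Converting to THz: f = 592.4 THz ≈ 592 THz.

592 THz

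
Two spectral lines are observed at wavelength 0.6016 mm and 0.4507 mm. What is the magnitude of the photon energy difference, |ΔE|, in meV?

Using E = hc/λ: E₁ = 3.3019e-22 J, E₂ = 4.4075e-22 J.
|ΔE| = |3.3019e-22 − 4.4075e-22| = 1.11e-22 J = 0.690 meV.

0.690 meV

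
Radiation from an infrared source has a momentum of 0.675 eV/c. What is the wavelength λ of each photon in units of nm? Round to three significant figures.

1840 nm

First convert: p = 0.675 eV/c = 3.6074·10^-28 kg·m/s.
The photon relation is λ = h/p, giving λ = 1.837·10^-6 m.
Converting to nm: λ = 1837 nm ≈ 1840 nm.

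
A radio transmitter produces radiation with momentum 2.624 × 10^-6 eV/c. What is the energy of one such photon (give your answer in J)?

4.20 × 10^-25 J

In SI units: p = 2.624 × 10^-6 eV/c = 1.4023 × 10^-33 kg·m/s.
Apply E = pc: E = 4.204 × 10^-25 J.
So E ≈ 4.20 × 10^-25 J.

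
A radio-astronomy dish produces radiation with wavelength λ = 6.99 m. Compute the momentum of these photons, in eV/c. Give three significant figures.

1.77e-7 eV/c

Take h = 6.62607015e-34 J·s, c = 2.99792458e8 m/s, 1 eV = 1.602176634e-19 J.
The photon relation is p = h/λ, giving p = 9.479e-35 kg·m/s.
Converting to eV/c: p = 1.774e-7 eV/c ≈ 1.77e-7 eV/c.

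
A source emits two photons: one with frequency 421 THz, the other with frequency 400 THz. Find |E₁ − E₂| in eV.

Using E = hf: E₁ = 2.790e-19 J, E₂ = 2.650e-19 J.
|ΔE| = |2.790e-19 − 2.650e-19| = 1.39e-20 J = 0.0868 eV.

0.0868 eV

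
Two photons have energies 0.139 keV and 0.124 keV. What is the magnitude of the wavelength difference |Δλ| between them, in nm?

1.08 nm

Using λ = hc/E: λ₁ = 8.920e-9 m, λ₂ = 9.999e-9 m.
|Δλ| = |8.920e-9 − 9.999e-9| = 1.08e-9 m = 1.08 nm.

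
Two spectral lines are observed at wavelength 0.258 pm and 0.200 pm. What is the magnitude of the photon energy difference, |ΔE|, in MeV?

1.39 MeV

Using E = hc/λ: E₁ = 7.699e-13 J, E₂ = 9.932e-13 J.
|ΔE| = |7.699e-13 − 9.932e-13| = 2.23e-13 J = 1.39 MeV.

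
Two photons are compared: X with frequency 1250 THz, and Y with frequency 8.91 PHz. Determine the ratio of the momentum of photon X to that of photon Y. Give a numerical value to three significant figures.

p_X = 2.763 × 10^-27 kg·m/s (from frequency = 1250 THz, via p = hf/c).
p_Y = 1.969 × 10^-26 kg·m/s (from frequency = 8.91 PHz, via p = hf/c).
Ratio = 2.763 × 10^-27 / 1.969 × 10^-26 = 0.140.

0.140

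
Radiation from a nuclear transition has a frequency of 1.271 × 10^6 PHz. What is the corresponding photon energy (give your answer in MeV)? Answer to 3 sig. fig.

Use h = 6.62607015 × 10^-34 J·s, 1 eV = 1.602176634 × 10^-19 J.
In SI units: f = 1.271 × 10^6 PHz = 1.271 × 10^21 Hz.
Since E = hf for a photon, E = 8.422 × 10^-13 J.
Converting to MeV: E = 5.256 MeV ≈ 5.26 MeV.

5.26 MeV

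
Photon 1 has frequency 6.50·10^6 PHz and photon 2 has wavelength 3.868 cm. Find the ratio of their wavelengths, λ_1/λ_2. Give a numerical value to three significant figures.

1.19·10^-12

λ_1 = 4.612·10^-14 m (from frequency = 6.50·10^6 PHz, via λ = c/f).
λ_2 = 0.03868 m (from wavelength = 3.868 cm, via λ given directly).
Ratio = 4.612·10^-14 / 0.03868 = 1.19·10^-12.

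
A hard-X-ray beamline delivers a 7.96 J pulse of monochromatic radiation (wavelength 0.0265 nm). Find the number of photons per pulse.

Per-photon energy: E = 7.496 × 10^-15 J (from wavelength = 0.0265 nm).
N = E_total / E_photon = 7.96 J / 7.496 × 10^-15 J = 1.06 × 10^15.

1.06 × 10^15 photons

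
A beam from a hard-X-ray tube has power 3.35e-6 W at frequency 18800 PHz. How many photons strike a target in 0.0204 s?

5.49e6 photons

Total energy: E_total = P·t = 3.35e-6 × 0.0204 = 6.834e-8 J.
Per-photon energy: E = 1.246e-14 J.
N = E_total / E_photon = 5.49e6.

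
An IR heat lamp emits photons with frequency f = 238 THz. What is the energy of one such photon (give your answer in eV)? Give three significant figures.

0.984 eV

Convert to SI: f = 238 THz = 2.38·10^14 Hz.
For a photon E = hf, so E = 1.577·10^-19 J.
Converting to eV: E = 0.9843 eV ≈ 0.984 eV.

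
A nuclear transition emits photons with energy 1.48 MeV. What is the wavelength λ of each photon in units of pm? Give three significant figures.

0.838 pm

In SI units: E = 1.48 MeV = 2.3712 × 10^-13 J.
Since λ = hc/E for a photon, λ = 8.377 × 10^-13 m.
Converting to pm: λ = 0.8377 pm ≈ 0.838 pm.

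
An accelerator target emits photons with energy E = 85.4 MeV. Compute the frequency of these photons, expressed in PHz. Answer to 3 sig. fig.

2.06e7 PHz

Take h = 6.62607015e-34 J·s, 1 eV = 1.602176634e-19 J.
First convert: E = 85.4 MeV = 1.3683e-11 J.
Apply f = E/h: f = 2.065e22 Hz.
Converting to PHz: f = 2.065e7 PHz ≈ 2.06e7 PHz.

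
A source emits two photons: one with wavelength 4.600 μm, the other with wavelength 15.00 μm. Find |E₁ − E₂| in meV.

Using E = hc/λ: E₁ = 4.3184e-20 J, E₂ = 1.3243e-20 J.
|ΔE| = |4.3184e-20 − 1.3243e-20| = 2.99e-20 J = 187 meV.

187 meV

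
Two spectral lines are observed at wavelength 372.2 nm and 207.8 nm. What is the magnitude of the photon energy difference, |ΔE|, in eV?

Using E = hc/λ: E₁ = 5.3370e-19 J, E₂ = 9.5594e-19 J.
|ΔE| = |5.3370e-19 − 9.5594e-19| = 4.22e-19 J = 2.64 eV.

2.64 eV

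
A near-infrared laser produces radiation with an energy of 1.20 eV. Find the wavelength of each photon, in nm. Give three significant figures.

1030 nm

Convert to SI: E = 1.20 eV = 1.9226 × 10^-19 J.
For a photon λ = hc/E, so λ = 1.033 × 10^-6 m.
Converting to nm: λ = 1033 nm ≈ 1030 nm.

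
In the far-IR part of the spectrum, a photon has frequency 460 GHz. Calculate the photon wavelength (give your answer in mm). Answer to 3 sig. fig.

0.652 mm

In SI units: f = 460 GHz = 4.6e11 Hz.
Since λ = c/f for a photon, λ = 6.517e-4 m.
Converting to mm: λ = 0.6517 mm ≈ 0.652 mm.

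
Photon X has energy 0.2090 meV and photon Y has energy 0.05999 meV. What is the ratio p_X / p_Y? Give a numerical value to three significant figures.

p_X = 1.117 × 10^-31 kg·m/s (from energy = 0.2090 meV, via p = E/c).
p_Y = 3.206 × 10^-32 kg·m/s (from energy = 0.05999 meV, via p = E/c).
Ratio = 1.117 × 10^-31 / 3.206 × 10^-32 = 3.48.

3.48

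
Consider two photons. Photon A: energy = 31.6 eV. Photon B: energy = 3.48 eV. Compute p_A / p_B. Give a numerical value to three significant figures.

p_A = 1.689 × 10^-26 kg·m/s (from energy = 31.6 eV, via p = E/c).
p_B = 1.860 × 10^-27 kg·m/s (from energy = 3.48 eV, via p = E/c).
Ratio = 1.689 × 10^-26 / 1.860 × 10^-27 = 9.08.

9.08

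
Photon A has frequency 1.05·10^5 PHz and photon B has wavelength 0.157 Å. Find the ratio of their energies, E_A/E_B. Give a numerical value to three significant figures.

E_A = 6.957·10^-14 J (from frequency = 1.05·10^5 PHz, via E = hf).
E_B = 1.265·10^-14 J (from wavelength = 0.157 Å, via E = hc/λ).
Ratio = 6.957·10^-14 / 1.265·10^-14 = 5.50.

5.50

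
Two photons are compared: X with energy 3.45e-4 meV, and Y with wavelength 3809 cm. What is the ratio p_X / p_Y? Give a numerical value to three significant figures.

10.6

p_X = 1.844e-34 kg·m/s (from energy = 3.45e-4 meV, via p = E/c).
p_Y = 1.740e-35 kg·m/s (from wavelength = 3809 cm, via p = h/λ).
Ratio = 1.844e-34 / 1.740e-35 = 10.6.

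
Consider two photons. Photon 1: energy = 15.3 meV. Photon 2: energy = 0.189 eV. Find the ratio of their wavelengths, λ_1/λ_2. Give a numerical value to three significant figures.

12.4

λ_1 = 8.104e-5 m (from energy = 15.3 meV, via λ = hc/E).
λ_2 = 6.560e-6 m (from energy = 0.189 eV, via λ = hc/E).
Ratio = 8.104e-5 / 6.560e-6 = 12.4.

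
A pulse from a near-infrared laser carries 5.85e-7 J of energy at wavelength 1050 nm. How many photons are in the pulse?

3.09e12 photons

Per-photon energy: E = 1.892e-19 J (from wavelength = 1050 nm).
N = E_total / E_photon = 5.85e-7 J / 1.892e-19 J = 3.09e12.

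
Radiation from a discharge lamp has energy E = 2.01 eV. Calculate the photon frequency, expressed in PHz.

0.486 PHz

Use h = 6.62607015 × 10^-34 J·s, 1 eV = 1.602176634 × 10^-19 J.
Convert to SI: E = 2.01 eV = 3.2204 × 10^-19 J.
The photon relation is f = E/h, giving f = 4.860 × 10^14 Hz.
Converting to PHz: f = 0.4860 PHz ≈ 0.486 PHz.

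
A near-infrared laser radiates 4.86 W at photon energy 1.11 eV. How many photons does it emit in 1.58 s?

4.32 × 10^19 photons

Total energy: E_total = P·t = 4.86 × 1.58 = 7.679 J.
Per-photon energy: E = 1.778 × 10^-19 J.
N = E_total / E_photon = 4.32 × 10^19.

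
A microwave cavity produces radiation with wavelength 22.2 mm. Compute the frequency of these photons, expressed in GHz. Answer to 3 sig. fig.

13.5 GHz

Use c = 2.99792458 × 10^8 m/s.
In SI units: λ = 22.2 mm = 0.0222 m.
Apply f = c/λ: f = 1.350 × 10^10 Hz.
Converting to GHz: f = 13.50 GHz ≈ 13.5 GHz.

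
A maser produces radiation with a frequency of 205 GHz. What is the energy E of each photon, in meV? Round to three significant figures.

0.848 meV

Convert to SI: f = 205 GHz = 2.05e11 Hz.
Apply E = hf: E = 1.358e-22 J.
Converting to meV: E = 0.8478 meV ≈ 0.848 meV.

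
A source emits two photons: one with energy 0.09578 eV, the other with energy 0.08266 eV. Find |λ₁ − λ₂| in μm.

Using λ = hc/E: λ₁ = 1.2945·10^-5 m, λ₂ = 1.4999·10^-5 m.
|Δλ| = |1.2945·10^-5 − 1.4999·10^-5| = 2.05·10^-6 m = 2.05 μm.

2.05 μm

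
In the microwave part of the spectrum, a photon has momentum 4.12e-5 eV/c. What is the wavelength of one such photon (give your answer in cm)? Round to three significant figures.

(h = 6.62607015e-34 J·s, c = 2.99792458e8 m/s, 1 eV = 1.602176634e-19 J.)
First convert: p = 4.12e-5 eV/c = 2.2018e-32 kg·m/s.
For a photon λ = h/p, so λ = 0.03009 m.
Converting to cm: λ = 3.009 cm ≈ 3.01 cm.

3.01 cm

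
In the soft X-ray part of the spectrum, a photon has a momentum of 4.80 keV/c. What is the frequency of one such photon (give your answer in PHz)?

1160 PHz

Convert to SI: p = 4.80 keV/c = 2.5653·10^-24 kg·m/s.
Since f = pc/h for a photon, f = 1.161·10^18 Hz.
Converting to PHz: f = 1161 PHz ≈ 1160 PHz.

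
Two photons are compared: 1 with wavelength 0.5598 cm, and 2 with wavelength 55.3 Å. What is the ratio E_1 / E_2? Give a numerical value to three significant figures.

E_1 = 3.548e-23 J (from wavelength = 0.5598 cm, via E = hc/λ).
E_2 = 3.592e-17 J (from wavelength = 55.3 Å, via E = hc/λ).
Ratio = 3.548e-23 / 3.592e-17 = 9.88e-7.

9.88e-7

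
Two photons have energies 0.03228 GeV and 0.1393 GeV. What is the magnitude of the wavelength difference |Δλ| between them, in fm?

29.5 fm

Using λ = hc/E: λ₁ = 3.8409e-14 m, λ₂ = 8.9005e-15 m.
|Δλ| = |3.8409e-14 − 8.9005e-15| = 2.95e-14 m = 29.5 fm.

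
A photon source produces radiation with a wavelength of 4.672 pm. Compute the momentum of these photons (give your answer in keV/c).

265 keV/c

Take h = 6.62607015e-34 J·s, c = 2.99792458e8 m/s, 1 eV = 1.602176634e-19 J.
Convert to SI: λ = 4.672 pm = 4.672e-12 m.
Apply p = h/λ: p = 1.418e-22 kg·m/s.
Converting to keV/c: p = 265.4 keV/c ≈ 265 keV/c.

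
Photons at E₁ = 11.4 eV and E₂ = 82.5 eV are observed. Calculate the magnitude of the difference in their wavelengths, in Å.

Using λ = hc/E: λ₁ = 1.088e-7 m, λ₂ = 1.503e-8 m.
|Δλ| = |1.088e-7 − 1.503e-8| = 9.37e-8 m = 937 Å.

937 Å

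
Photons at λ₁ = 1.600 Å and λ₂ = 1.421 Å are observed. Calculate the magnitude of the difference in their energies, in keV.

0.976 keV

Using E = hc/λ: E₁ = 1.2415·10^-15 J, E₂ = 1.3979·10^-15 J.
|ΔE| = |1.2415·10^-15 − 1.3979·10^-15| = 1.56·10^-16 J = 0.976 keV.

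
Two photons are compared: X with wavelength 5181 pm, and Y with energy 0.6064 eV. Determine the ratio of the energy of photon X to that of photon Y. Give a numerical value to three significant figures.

395

E_X = 3.834 × 10^-17 J (from wavelength = 5181 pm, via E = hc/λ).
E_Y = 9.716 × 10^-20 J (from energy = 0.6064 eV, via E given directly).
Ratio = 3.834 × 10^-17 / 9.716 × 10^-20 = 395.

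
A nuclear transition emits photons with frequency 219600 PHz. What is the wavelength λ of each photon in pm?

In SI units: f = 219600 PHz = 2.196e20 Hz.
Apply λ = c/f: λ = 1.365e-12 m.
Converting to pm: λ = 1.365 pm ≈ 1.37 pm.

1.37 pm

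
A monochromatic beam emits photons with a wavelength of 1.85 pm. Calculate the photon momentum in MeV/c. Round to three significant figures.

Convert to SI: λ = 1.85 pm = 1.85e-12 m.
The photon relation is p = h/λ, giving p = 3.582e-22 kg·m/s.
Converting to MeV/c: p = 0.6702 MeV/c ≈ 0.670 MeV/c.

0.670 MeV/c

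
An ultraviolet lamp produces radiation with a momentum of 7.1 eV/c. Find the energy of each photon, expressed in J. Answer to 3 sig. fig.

Take c = 2.99792458e8 m/s, 1 eV = 1.602176634e-19 J.
In SI units: p = 7.1 eV/c = 3.7944e-27 kg·m/s.
Apply E = pc: E = 1.138e-18 J.
So E ≈ 1.14e-18 J.

1.14e-18 J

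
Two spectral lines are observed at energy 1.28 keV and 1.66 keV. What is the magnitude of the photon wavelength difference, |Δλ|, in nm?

Using λ = hc/E: λ₁ = 9.686·10^-10 m, λ₂ = 7.469·10^-10 m.
|Δλ| = |9.686·10^-10 − 7.469·10^-10| = 2.22·10^-10 m = 0.222 nm.

0.222 nm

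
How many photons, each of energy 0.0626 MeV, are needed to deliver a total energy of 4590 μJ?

4.58e11 photons

Per-photon energy: E = 1.003e-14 J (from energy = 0.0626 MeV).
N = E_total / E_photon = 0.00459 J / 1.003e-14 J = 4.58e11.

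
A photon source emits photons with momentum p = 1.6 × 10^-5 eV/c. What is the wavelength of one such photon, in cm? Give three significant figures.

(h = 6.62607015 × 10^-34 J·s, c = 2.99792458 × 10^8 m/s, 1 eV = 1.602176634 × 10^-19 J.)
First convert: p = 1.6 × 10^-5 eV/c = 8.5509 × 10^-33 kg·m/s.
Since λ = h/p for a photon, λ = 0.07749 m.
Converting to cm: λ = 7.749 cm ≈ 7.75 cm.

7.75 cm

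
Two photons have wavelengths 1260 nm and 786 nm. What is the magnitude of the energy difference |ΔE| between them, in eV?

0.593 eV

Using E = hc/λ: E₁ = 1.577e-19 J, E₂ = 2.527e-19 J.
|ΔE| = |1.577e-19 − 2.527e-19| = 9.51e-20 J = 0.593 eV.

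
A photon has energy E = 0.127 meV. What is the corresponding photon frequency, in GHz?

30.7 GHz

Take h = 6.62607015e-34 J·s, 1 eV = 1.602176634e-19 J.
In SI units: E = 0.127 meV = 2.0348e-23 J.
Since f = E/h for a photon, f = 3.071e10 Hz.
Converting to GHz: f = 30.71 GHz ≈ 30.7 GHz.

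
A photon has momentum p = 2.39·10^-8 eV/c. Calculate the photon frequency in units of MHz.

(h = 6.62607015·10^-34 J·s, c = 2.99792458·10^8 m/s, 1 eV = 1.602176634·10^-19 J.)
In SI units: p = 2.39·10^-8 eV/c = 1.2773·10^-35 kg·m/s.
The photon relation is f = pc/h, giving f = 5.779·10^6 Hz.
Converting to MHz: f = 5.779 MHz ≈ 5.78 MHz.

5.78 MHz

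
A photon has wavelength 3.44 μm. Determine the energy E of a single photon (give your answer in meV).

360 meV

In SI units: λ = 3.44 μm = 3.44 × 10^-6 m.
The photon relation is E = hc/λ, giving E = 5.775 × 10^-20 J.
Converting to meV: E = 360.4 meV ≈ 360 meV.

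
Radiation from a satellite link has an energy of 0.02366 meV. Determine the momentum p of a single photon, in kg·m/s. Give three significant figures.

1.26 × 10^-32 kg·m/s

In SI units: E = 0.02366 meV = 3.7907 × 10^-24 J.
Since p = E/c for a photon, p = 1.264 × 10^-32 kg·m/s.
So p ≈ 1.26 × 10^-32 kg·m/s.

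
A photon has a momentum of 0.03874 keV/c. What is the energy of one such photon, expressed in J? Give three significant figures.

6.21e-18 J

Convert to SI: p = 0.03874 keV/c = 2.0704e-26 kg·m/s.
Since E = pc for a photon, E = 6.207e-18 J.
So E ≈ 6.21e-18 J.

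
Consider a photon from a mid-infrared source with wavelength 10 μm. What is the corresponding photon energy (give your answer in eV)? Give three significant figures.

0.124 eV

First convert: λ = 10 μm = 1.0 × 10^-5 m.
Since E = hc/λ for a photon, E = 1.986 × 10^-20 J.
Converting to eV: E = 0.1240 eV ≈ 0.124 eV.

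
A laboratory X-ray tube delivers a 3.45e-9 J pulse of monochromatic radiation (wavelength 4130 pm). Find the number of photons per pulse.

Per-photon energy: E = 4.810e-17 J (from wavelength = 4130 pm).
N = E_total / E_photon = 3.45e-9 J / 4.810e-17 J = 7.17e7.

7.17e7 photons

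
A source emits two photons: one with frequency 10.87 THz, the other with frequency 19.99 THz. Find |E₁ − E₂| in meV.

Using E = hf: E₁ = 7.2025e-21 J, E₂ = 1.3246e-20 J.
|ΔE| = |7.2025e-21 − 1.3246e-20| = 6.04e-21 J = 37.7 meV.

37.7 meV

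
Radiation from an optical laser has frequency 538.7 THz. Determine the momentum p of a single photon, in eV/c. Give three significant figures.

In SI units: f = 538.7 THz = 5.387e14 Hz.
Since p = hf/c for a photon, p = 1.191e-27 kg·m/s.
Converting to eV/c: p = 2.228 eV/c ≈ 2.23 eV/c.

2.23 eV/c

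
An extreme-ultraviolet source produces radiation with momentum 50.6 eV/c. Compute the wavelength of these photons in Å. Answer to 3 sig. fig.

Take h = 6.62607015 × 10^-34 J·s, c = 2.99792458 × 10^8 m/s, 1 eV = 1.602176634 × 10^-19 J.
Convert to SI: p = 50.6 eV/c = 2.7042 × 10^-26 kg·m/s.
Since λ = h/p for a photon, λ = 2.450 × 10^-8 m.
Converting to Å: λ = 245.0 Å ≈ 245 Å.

245 Å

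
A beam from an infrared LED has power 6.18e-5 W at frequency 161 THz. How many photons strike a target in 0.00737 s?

4.27e12 photons

Total energy: E_total = P·t = 6.18e-5 × 0.00737 = 4.555e-7 J.
Per-photon energy: E = 1.067e-19 J.
N = E_total / E_photon = 4.27e12.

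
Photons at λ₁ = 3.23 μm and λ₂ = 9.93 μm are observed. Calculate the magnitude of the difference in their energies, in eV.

Using E = hc/λ: E₁ = 6.150e-20 J, E₂ = 2.000e-20 J.
|ΔE| = |6.150e-20 − 2.000e-20| = 4.15e-20 J = 0.259 eV.

0.259 eV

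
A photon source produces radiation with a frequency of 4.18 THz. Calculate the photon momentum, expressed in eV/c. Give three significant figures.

In SI units: f = 4.18 THz = 4.18 × 10^12 Hz.
For a photon p = hf/c, so p = 9.239 × 10^-30 kg·m/s.
Converting to eV/c: p = 0.01729 eV/c ≈ 0.0173 eV/c.

0.0173 eV/c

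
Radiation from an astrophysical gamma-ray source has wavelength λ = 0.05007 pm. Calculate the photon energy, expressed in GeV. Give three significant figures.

0.0248 GeV

(h = 6.62607015 × 10^-34 J·s, c = 2.99792458 × 10^8 m/s, 1 eV = 1.602176634 × 10^-19 J.)
First convert: λ = 0.05007 pm = 5.007 × 10^-14 m.
For a photon E = hc/λ, so E = 3.967 × 10^-12 J.
Converting to GeV: E = 0.02476 GeV ≈ 0.0248 GeV.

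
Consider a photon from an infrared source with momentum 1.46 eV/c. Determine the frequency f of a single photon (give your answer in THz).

353 THz

In SI units: p = 1.46 eV/c = 7.8027e-28 kg·m/s.
Since f = pc/h for a photon, f = 3.530e14 Hz.
Converting to THz: f = 353.0 THz ≈ 353 THz.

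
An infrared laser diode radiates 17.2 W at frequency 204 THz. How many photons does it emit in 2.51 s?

3.19 × 10^20 photons

Total energy: E_total = P·t = 17.2 × 2.51 = 43.17 J.
Per-photon energy: E = 1.352 × 10^-19 J.
N = E_total / E_photon = 3.19 × 10^20.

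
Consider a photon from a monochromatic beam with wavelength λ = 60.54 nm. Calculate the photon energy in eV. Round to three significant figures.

20.5 eV

First convert: λ = 60.54 nm = 6.054e-8 m.
The photon relation is E = hc/λ, giving E = 3.281e-18 J.
Converting to eV: E = 20.48 eV ≈ 20.5 eV.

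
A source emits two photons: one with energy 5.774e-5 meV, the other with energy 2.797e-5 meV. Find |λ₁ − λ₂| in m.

Using λ = hc/E: λ₁ = 21.473 m, λ₂ = 44.328 m.
|Δλ| = |21.473 − 44.328| = 22.9 m.

22.9 m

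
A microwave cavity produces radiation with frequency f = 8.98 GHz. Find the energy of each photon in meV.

0.0371 meV

(h = 6.62607015 × 10^-34 J·s, 1 eV = 1.602176634 × 10^-19 J.)
In SI units: f = 8.98 GHz = 8.98 × 10^9 Hz.
Apply E = hf: E = 5.950 × 10^-24 J.
Converting to meV: E = 0.03714 meV ≈ 0.0371 meV.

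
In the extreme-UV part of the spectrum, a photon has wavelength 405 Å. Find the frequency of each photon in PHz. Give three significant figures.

7.40 PHz

Take c = 2.99792458e8 m/s.
Convert to SI: λ = 405 Å = 4.05e-8 m.
The photon relation is f = c/λ, giving f = 7.402e15 Hz.
Converting to PHz: f = 7.402 PHz ≈ 7.40 PHz.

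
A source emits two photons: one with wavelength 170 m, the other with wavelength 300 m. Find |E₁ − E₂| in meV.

3.16 × 10^-6 meV

Using E = hc/λ: E₁ = 1.168 × 10^-27 J, E₂ = 6.621 × 10^-28 J.
|ΔE| = |1.168 × 10^-27 − 6.621 × 10^-28| = 5.06 × 10^-28 J = 3.16 × 10^-6 meV.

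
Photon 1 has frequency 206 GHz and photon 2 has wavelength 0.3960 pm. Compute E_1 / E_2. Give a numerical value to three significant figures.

2.72 × 10^-10

E_1 = 1.365 × 10^-22 J (from frequency = 206 GHz, via E = hf).
E_2 = 5.016 × 10^-13 J (from wavelength = 0.3960 pm, via E = hc/λ).
Ratio = 1.365 × 10^-22 / 5.016 × 10^-13 = 2.72 × 10^-10.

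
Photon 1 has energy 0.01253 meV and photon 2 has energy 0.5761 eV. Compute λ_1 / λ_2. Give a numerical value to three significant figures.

λ_1 = 0.09895 m (from energy = 0.01253 meV, via λ = hc/E).
λ_2 = 2.152·10^-6 m (from energy = 0.5761 eV, via λ = hc/E).
Ratio = 0.09895 / 2.152·10^-6 = 4.60·10^4.

4.60·10^4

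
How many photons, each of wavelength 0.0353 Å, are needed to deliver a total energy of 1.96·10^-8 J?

3.48·10^5 photons

Per-photon energy: E = 5.627·10^-14 J (from wavelength = 0.0353 Å).
N = E_total / E_photon = 1.96·10^-8 J / 5.627·10^-14 J = 3.48·10^5.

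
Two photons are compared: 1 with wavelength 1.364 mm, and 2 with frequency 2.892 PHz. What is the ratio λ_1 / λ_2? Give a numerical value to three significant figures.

λ_1 = 0.001364 m (from wavelength = 1.364 mm, via λ given directly).
λ_2 = 1.037·10^-7 m (from frequency = 2.892 PHz, via λ = c/f).
Ratio = 0.001364 / 1.037·10^-7 = 1.32·10^4.

1.32·10^4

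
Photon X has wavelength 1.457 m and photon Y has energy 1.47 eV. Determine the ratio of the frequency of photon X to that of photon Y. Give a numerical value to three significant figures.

5.79·10^-7

f_X = 2.058·10^8 Hz (from wavelength = 1.457 m, via f = c/λ).
f_Y = 3.554·10^14 Hz (from energy = 1.47 eV, via f = E/h).
Ratio = 2.058·10^8 / 3.554·10^14 = 5.79·10^-7.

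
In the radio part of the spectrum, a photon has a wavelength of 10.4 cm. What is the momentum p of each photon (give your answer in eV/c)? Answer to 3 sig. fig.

1.19 × 10^-5 eV/c

Convert to SI: λ = 10.4 cm = 0.104 m.
The photon relation is p = h/λ, giving p = 6.371 × 10^-33 kg·m/s.
Converting to eV/c: p = 1.192 × 10^-5 eV/c ≈ 1.19 × 10^-5 eV/c.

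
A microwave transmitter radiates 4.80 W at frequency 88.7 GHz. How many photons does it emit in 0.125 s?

Total energy: E_total = P·t = 4.80 × 0.125 = 0.6000 J.
Per-photon energy: E = 5.877e-23 J.
N = E_total / E_photon = 1.02e22.

1.02e22 photons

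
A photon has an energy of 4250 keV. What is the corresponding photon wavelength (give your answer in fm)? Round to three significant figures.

Take h = 6.62607015e-34 J·s, c = 2.99792458e8 m/s, 1 eV = 1.602176634e-19 J.
In SI units: E = 4250 keV = 6.8093e-13 J.
Apply λ = hc/E: λ = 2.917e-13 m.
Converting to fm: λ = 291.7 fm ≈ 292 fm.

292 fm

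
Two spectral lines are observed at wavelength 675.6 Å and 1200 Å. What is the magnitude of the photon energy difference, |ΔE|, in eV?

Using E = hc/λ: E₁ = 2.9403e-18 J, E₂ = 1.6554e-18 J.
|ΔE| = |2.9403e-18 − 1.6554e-18| = 1.28e-18 J = 8.02 eV.

8.02 eV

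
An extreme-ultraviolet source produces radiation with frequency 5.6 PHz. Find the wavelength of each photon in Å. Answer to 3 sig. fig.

Take c = 2.99792458·10^8 m/s.
Convert to SI: f = 5.6 PHz = 5.6·10^15 Hz.
Apply λ = c/f: λ = 5.353·10^-8 m.
Converting to Å: λ = 535.3 Å ≈ 535 Å.

535 Å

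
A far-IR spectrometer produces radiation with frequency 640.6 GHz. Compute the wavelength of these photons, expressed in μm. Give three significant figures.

468 μm

Take c = 2.99792458·10^8 m/s.
In SI units: f = 640.6 GHz = 6.406·10^11 Hz.
Since λ = c/f for a photon, λ = 4.680·10^-4 m.
Converting to μm: λ = 468.0 μm ≈ 468 μm.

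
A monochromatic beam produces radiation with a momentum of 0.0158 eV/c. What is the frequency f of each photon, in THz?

Use h = 6.62607015·10^-34 J·s, c = 2.99792458·10^8 m/s, 1 eV = 1.602176634·10^-19 J.
In SI units: p = 0.0158 eV/c = 8.4440·10^-30 kg·m/s.
Since f = pc/h for a photon, f = 3.820·10^12 Hz.
Converting to THz: f = 3.820 THz ≈ 3.82 THz.

3.82 THz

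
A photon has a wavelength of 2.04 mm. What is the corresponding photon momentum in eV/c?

In SI units: λ = 2.04 mm = 0.00204 m.
The photon relation is p = h/λ, giving p = 3.248 × 10^-31 kg·m/s.
Converting to eV/c: p = 6.078 × 10^-4 eV/c ≈ 6.08 × 10^-4 eV/c.

6.08 × 10^-4 eV/c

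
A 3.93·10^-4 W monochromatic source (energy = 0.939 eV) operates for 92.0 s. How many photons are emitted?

2.40·10^17 photons

Total energy: E_total = P·t = 3.93·10^-4 × 92.0 = 0.03616 J.
Per-photon energy: E = 1.504·10^-19 J.
N = E_total / E_photon = 2.40·10^17.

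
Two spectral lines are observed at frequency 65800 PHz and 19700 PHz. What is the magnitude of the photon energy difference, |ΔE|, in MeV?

Using E = hf: E₁ = 4.360·10^-14 J, E₂ = 1.305·10^-14 J.
|ΔE| = |4.360·10^-14 − 1.305·10^-14| = 3.05·10^-14 J = 0.191 MeV.

0.191 MeV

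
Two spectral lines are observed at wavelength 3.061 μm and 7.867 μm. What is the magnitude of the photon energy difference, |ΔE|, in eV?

0.247 eV

Using E = hc/λ: E₁ = 6.4895e-20 J, E₂ = 2.5250e-20 J.
|ΔE| = |6.4895e-20 − 2.5250e-20| = 3.96e-20 J = 0.247 eV.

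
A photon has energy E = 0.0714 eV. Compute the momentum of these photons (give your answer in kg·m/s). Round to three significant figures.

3.82 × 10^-29 kg·m/s

Take c = 2.99792458 × 10^8 m/s, 1 eV = 1.602176634 × 10^-19 J.
First convert: E = 0.0714 eV = 1.1440 × 10^-20 J.
Since p = E/c for a photon, p = 3.816 × 10^-29 kg·m/s.
So p ≈ 3.82 × 10^-29 kg·m/s.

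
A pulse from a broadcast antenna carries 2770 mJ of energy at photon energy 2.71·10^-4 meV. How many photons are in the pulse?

6.38·10^25 photons

Per-photon energy: E = 4.342·10^-26 J (from energy = 2.71·10^-4 meV).
N = E_total / E_photon = 2.77 J / 4.342·10^-26 J = 6.38·10^25.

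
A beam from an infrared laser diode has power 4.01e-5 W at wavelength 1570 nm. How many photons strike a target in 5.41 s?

1.71e15 photons

Total energy: E_total = P·t = 4.01e-5 × 5.41 = 2.169e-4 J.
Per-photon energy: E = 1.265e-19 J.
N = E_total / E_photon = 1.71e15.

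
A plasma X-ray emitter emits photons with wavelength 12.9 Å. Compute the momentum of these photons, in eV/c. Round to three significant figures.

961 eV/c

In SI units: λ = 12.9 Å = 1.29 × 10^-9 m.
Since p = h/λ for a photon, p = 5.136 × 10^-25 kg·m/s.
Converting to eV/c: p = 961.1 eV/c ≈ 961 eV/c.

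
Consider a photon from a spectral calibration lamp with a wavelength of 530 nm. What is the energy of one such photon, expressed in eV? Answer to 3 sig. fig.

2.34 eV

Use h = 6.62607015e-34 J·s, c = 2.99792458e8 m/s, 1 eV = 1.602176634e-19 J.
In SI units: λ = 530 nm = 5.3e-7 m.
Apply E = hc/λ: E = 3.748e-19 J.
Converting to eV: E = 2.339 eV ≈ 2.34 eV.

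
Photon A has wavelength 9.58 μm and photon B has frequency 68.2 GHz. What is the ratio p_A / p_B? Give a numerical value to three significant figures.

p_A = 6.917 × 10^-29 kg·m/s (from wavelength = 9.58 μm, via p = h/λ).
p_B = 1.507 × 10^-31 kg·m/s (from frequency = 68.2 GHz, via p = hf/c).
Ratio = 6.917 × 10^-29 / 1.507 × 10^-31 = 459.

459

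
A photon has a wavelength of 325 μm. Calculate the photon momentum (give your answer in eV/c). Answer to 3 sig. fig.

3.81 × 10^-3 eV/c

(h = 6.62607015 × 10^-34 J·s, c = 2.99792458 × 10^8 m/s, 1 eV = 1.602176634 × 10^-19 J.)
In SI units: λ = 325 μm = 3.25 × 10^-4 m.
Since p = h/λ for a photon, p = 2.039 × 10^-30 kg·m/s.
Converting to eV/c: p = 0.003815 eV/c ≈ 3.81 × 10^-3 eV/c.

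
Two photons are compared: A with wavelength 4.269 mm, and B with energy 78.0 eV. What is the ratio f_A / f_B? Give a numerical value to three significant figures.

f_A = 7.023e10 Hz (from wavelength = 4.269 mm, via f = c/λ).
f_B = 1.886e16 Hz (from energy = 78.0 eV, via f = E/h).
Ratio = 7.023e10 / 1.886e16 = 3.72e-6.

3.72e-6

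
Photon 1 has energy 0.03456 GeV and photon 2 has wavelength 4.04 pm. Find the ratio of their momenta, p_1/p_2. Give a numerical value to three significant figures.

p_1 = 1.847 × 10^-20 kg·m/s (from energy = 0.03456 GeV, via p = E/c).
p_2 = 1.640 × 10^-22 kg·m/s (from wavelength = 4.04 pm, via p = h/λ).
Ratio = 1.847 × 10^-20 / 1.640 × 10^-22 = 113.

113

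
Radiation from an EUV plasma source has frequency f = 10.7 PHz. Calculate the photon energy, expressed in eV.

44.3 eV

Take h = 6.62607015·10^-34 J·s, 1 eV = 1.602176634·10^-19 J.
In SI units: f = 10.7 PHz = 1.07·10^16 Hz.
For a photon E = hf, so E = 7.090·10^-18 J.
Converting to eV: E = 44.25 eV ≈ 44.3 eV.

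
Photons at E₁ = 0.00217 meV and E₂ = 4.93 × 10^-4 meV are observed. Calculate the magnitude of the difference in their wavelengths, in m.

Using λ = hc/E: λ₁ = 0.5714 m, λ₂ = 2.515 m.
|Δλ| = |0.5714 − 2.515| = 1.94 m.

1.94 m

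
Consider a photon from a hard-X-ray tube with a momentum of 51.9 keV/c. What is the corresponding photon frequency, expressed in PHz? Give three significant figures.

1.25 × 10^4 PHz

Use h = 6.62607015 × 10^-34 J·s, c = 2.99792458 × 10^8 m/s, 1 eV = 1.602176634 × 10^-19 J.
First convert: p = 51.9 keV/c = 2.7737 × 10^-23 kg·m/s.
The photon relation is f = pc/h, giving f = 1.255 × 10^19 Hz.
Converting to PHz: f = 12550 PHz ≈ 1.25 × 10^4 PHz.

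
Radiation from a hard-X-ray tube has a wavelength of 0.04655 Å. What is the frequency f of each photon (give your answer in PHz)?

6.44 × 10^4 PHz

First convert: λ = 0.04655 Å = 4.655 × 10^-12 m.
The photon relation is f = c/λ, giving f = 6.440 × 10^19 Hz.
Converting to PHz: f = 64400 PHz ≈ 6.44 × 10^4 PHz.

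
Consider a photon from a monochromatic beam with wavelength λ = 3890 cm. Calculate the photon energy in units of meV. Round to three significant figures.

3.19e-5 meV

Take h = 6.62607015e-34 J·s, c = 2.99792458e8 m/s, 1 eV = 1.602176634e-19 J.
Convert to SI: λ = 3890 cm = 38.9 m.
For a photon E = hc/λ, so E = 5.107e-27 J.
Converting to meV: E = 3.187e-5 meV ≈ 3.19e-5 meV.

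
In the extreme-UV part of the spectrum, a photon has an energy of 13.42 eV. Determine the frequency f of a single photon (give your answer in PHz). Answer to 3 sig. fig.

Take h = 6.62607015e-34 J·s, 1 eV = 1.602176634e-19 J.
Convert to SI: E = 13.42 eV = 2.1501e-18 J.
For a photon f = E/h, so f = 3.245e15 Hz.
Converting to PHz: f = 3.245 PHz ≈ 3.24 PHz.

3.24 PHz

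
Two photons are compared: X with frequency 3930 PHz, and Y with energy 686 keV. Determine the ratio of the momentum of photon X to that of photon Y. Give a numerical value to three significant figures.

0.0237

p_X = 8.686 × 10^-24 kg·m/s (from frequency = 3930 PHz, via p = hf/c).
p_Y = 3.666 × 10^-22 kg·m/s (from energy = 686 keV, via p = E/c).
Ratio = 8.686 × 10^-24 / 3.666 × 10^-22 = 0.0237.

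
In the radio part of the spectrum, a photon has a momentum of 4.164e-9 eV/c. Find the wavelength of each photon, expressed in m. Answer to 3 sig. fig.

298 m

In SI units: p = 4.164e-9 eV/c = 2.2254e-36 kg·m/s.
The photon relation is λ = h/p, giving λ = 297.8 m.
So λ ≈ 298 m.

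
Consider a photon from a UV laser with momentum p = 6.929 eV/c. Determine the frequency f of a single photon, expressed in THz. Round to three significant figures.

1680 THz

Take h = 6.62607015 × 10^-34 J·s, c = 2.99792458 × 10^8 m/s, 1 eV = 1.602176634 × 10^-19 J.
In SI units: p = 6.929 eV/c = 3.7031 × 10^-27 kg·m/s.
Apply f = pc/h: f = 1.675 × 10^15 Hz.
Converting to THz: f = 1675 THz ≈ 1680 THz.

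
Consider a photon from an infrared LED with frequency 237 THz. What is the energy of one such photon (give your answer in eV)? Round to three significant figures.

0.980 eV

Convert to SI: f = 237 THz = 2.37e14 Hz.
The photon relation is E = hf, giving E = 1.570e-19 J.
Converting to eV: E = 0.9802 eV ≈ 0.980 eV.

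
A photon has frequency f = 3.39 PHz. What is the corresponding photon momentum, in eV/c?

Take h = 6.62607015 × 10^-34 J·s, c = 2.99792458 × 10^8 m/s, 1 eV = 1.602176634 × 10^-19 J.
Convert to SI: f = 3.39 PHz = 3.39 × 10^15 Hz.
For a photon p = hf/c, so p = 7.493 × 10^-27 kg·m/s.
Converting to eV/c: p = 14.02 eV/c ≈ 14.0 eV/c.

14.0 eV/c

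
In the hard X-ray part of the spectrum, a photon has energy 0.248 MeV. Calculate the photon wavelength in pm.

Convert to SI: E = 0.248 MeV = 3.9734e-14 J.
The photon relation is λ = hc/E, giving λ = 4.999e-12 m.
Converting to pm: λ = 4.999 pm ≈ 5.00 pm.

5.00 pm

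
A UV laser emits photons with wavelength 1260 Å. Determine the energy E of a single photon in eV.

Use h = 6.62607015e-34 J·s, c = 2.99792458e8 m/s, 1 eV = 1.602176634e-19 J.
Convert to SI: λ = 1260 Å = 1.26e-7 m.
Apply E = hc/λ: E = 1.577e-18 J.
Converting to eV: E = 9.840 eV ≈ 9.84 eV.

9.84 eV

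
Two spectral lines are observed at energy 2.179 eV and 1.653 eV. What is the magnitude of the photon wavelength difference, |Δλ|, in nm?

181 nm

Using λ = hc/E: λ₁ = 5.6900e-7 m, λ₂ = 7.5006e-7 m.
|Δλ| = |5.6900e-7 − 7.5006e-7| = 1.81e-7 m = 181 nm.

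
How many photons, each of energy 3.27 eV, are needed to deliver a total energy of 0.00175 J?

Per-photon energy: E = 5.239·10^-19 J (from energy = 3.27 eV).
N = E_total / E_photon = 0.00175 J / 5.239·10^-19 J = 3.34·10^15.

3.34·10^15 photons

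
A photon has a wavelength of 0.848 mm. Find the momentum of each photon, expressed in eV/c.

1.46e-3 eV/c

First convert: λ = 0.848 mm = 8.48e-4 m.
Since p = h/λ for a photon, p = 7.814e-31 kg·m/s.
Converting to eV/c: p = 0.001462 eV/c ≈ 1.46e-3 eV/c.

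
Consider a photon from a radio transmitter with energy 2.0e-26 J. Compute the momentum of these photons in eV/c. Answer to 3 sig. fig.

Apply p = E/c: p = 6.671e-35 kg·m/s.
Converting to eV/c: p = 1.248e-7 eV/c ≈ 1.25e-7 eV/c.

1.25e-7 eV/c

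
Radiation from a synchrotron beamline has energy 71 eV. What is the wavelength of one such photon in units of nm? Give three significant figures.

17.5 nm

Take h = 6.62607015 × 10^-34 J·s, c = 2.99792458 × 10^8 m/s, 1 eV = 1.602176634 × 10^-19 J.
Convert to SI: E = 71 eV = 1.1375 × 10^-17 J.
Since λ = hc/E for a photon, λ = 1.746 × 10^-8 m.
Converting to nm: λ = 17.46 nm ≈ 17.5 nm.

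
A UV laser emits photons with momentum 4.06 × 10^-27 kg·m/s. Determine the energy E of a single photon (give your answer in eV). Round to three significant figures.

Use c = 2.99792458 × 10^8 m/s, 1 eV = 1.602176634 × 10^-19 J.
Since E = pc for a photon, E = 1.217 × 10^-18 J.
Converting to eV: E = 7.597 eV ≈ 7.60 eV.

7.60 eV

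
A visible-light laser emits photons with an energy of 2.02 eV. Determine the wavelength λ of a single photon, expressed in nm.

614 nm

Convert to SI: E = 2.02 eV = 3.2364e-19 J.
Apply λ = hc/E: λ = 6.138e-7 m.
Converting to nm: λ = 613.8 nm ≈ 614 nm.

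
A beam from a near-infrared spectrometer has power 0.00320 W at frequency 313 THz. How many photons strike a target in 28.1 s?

4.34·10^17 photons

Total energy: E_total = P·t = 0.00320 × 28.1 = 0.08992 J.
Per-photon energy: E = 2.074·10^-19 J.
N = E_total / E_photon = 4.34·10^17.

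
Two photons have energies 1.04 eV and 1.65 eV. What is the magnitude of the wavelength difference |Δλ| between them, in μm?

0.441 μm

Using λ = hc/E: λ₁ = 1.192 × 10^-6 m, λ₂ = 7.514 × 10^-7 m.
|Δλ| = |1.192 × 10^-6 − 7.514 × 10^-7| = 4.41 × 10^-7 m = 0.441 μm.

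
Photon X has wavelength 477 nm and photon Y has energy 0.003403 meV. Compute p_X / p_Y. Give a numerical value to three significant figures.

p_X = 1.389e-27 kg·m/s (from wavelength = 477 nm, via p = h/λ).
p_Y = 1.819e-33 kg·m/s (from energy = 0.003403 meV, via p = E/c).
Ratio = 1.389e-27 / 1.819e-33 = 7.64e5.

7.64e5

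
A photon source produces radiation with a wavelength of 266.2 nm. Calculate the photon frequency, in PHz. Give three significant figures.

Use c = 2.99792458·10^8 m/s.
Convert to SI: λ = 266.2 nm = 2.662·10^-7 m.
Apply f = c/λ: f = 1.126·10^15 Hz.
Converting to PHz: f = 1.126 PHz ≈ 1.13 PHz.

1.13 PHz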